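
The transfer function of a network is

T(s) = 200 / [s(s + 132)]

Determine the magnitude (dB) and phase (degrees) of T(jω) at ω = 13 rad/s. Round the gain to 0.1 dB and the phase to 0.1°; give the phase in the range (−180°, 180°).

-18.7 dB, -95.6°

At s = jω = j13:
pole (s+132): 132 + j13 → |·| = √(132²+13²) = √17593 ≈ 132.64, ∠ = arctan(13/132) ≈ 5.62°
pole at origin: |s| = 13, ∠ = 90.00° (in denominator)
|T| = 200 / 1724.3 ≈ 0.11599
Gain = 20 log₁₀(0.11599) ≈ -18.71 dB
∠T = 0.00° − 95.62° = -95.62°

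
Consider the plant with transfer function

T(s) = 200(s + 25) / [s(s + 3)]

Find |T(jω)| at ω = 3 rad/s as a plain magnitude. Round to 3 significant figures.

396

At s = jω = j3:
zero (s+25): 25 + j3 → |·| = √(25²+3²) = √634 ≈ 25.179, ∠ = arctan(3/25) ≈ 6.84°
pole (s+3): 3 + j3 → |·| = √(3²+3²) = √18 ≈ 4.2426, ∠ = arctan(3/3) ≈ 45.00°
pole at origin: |s| = 3, ∠ = 90.00° (in denominator)
|T| = 200 · 25.179 / 12.728 ≈ 395.65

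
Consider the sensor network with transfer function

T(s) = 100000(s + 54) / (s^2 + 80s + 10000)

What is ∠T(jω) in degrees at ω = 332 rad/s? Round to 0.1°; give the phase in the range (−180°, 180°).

-84.4°

At s = jω = j332:
zero (s+54): 54 + j332 → |·| = √(54²+332²) = √113140 ≈ 336.36, ∠ = arctan(332/54) ≈ 80.76°
quadratic: (j332)² + 80·j332 + 10000 = -100224 + j26560 → |·| ≈ 1.0368e+05, ∠ ≈ 165.16°
∠T = 80.76° − 165.16° = -84.40°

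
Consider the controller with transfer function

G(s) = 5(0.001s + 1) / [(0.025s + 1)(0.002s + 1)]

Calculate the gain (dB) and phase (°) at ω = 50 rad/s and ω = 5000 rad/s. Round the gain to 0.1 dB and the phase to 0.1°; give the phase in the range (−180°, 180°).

At ω = 50 rad/s:
zero (1 + j50·0.001) = 1 + j0.05 → |·| ≈ 1.0012, ∠ ≈ 2.86°
pole (1 + j50·0.025) = 1 + j1.25 → |·| ≈ 1.6008, ∠ ≈ 51.34°
pole (1 + j50·0.002) = 1 + j0.1 → |·| ≈ 1.005, ∠ ≈ 5.71°
|G| = 5 · 1.0012 / (1.6008 · 1.005) ≈ 3.1116
Gain = 20 log₁₀(3.1116) ≈ 9.86 dB
∠G = (2.86°) − (51.34° + 5.71°) = -54.19°

At ω = 5000 rad/s:
zero (1 + j5000·0.001) = 1 + j5 → |·| ≈ 5.099, ∠ ≈ 78.69°
pole (1 + j5000·0.025) = 1 + j125 → |·| ≈ 125, ∠ ≈ 89.54°
pole (1 + j5000·0.002) = 1 + j10 → |·| ≈ 10.05, ∠ ≈ 84.29°
|G| = 5 · 5.099 / (125 · 10.05) ≈ 0.020295
Gain = 20 log₁₀(0.020295) ≈ -33.85 dB
∠G = (78.69°) − (89.54° + 84.29°) = -95.14°

ω = 50: 9.9 dB, -54.2°; ω = 5000: -33.9 dB, -95.1°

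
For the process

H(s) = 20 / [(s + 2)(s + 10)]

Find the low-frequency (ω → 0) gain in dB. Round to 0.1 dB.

0.0 dB

H(0) = 20 / (2·10) = 1
20 log₁₀(1) ≈ 0.00 dB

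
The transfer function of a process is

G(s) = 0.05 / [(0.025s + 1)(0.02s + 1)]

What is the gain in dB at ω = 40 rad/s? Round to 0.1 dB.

-31.2 dB

At ω = 40 rad/s:
pole (1 + j40·0.025) = 1 + j1 → |·| ≈ 1.4142, ∠ ≈ 45.00°
pole (1 + j40·0.02) = 1 + j0.8 → |·| ≈ 1.2806, ∠ ≈ 38.66°
|G| = 0.05 · 1 / (1.4142 · 1.2806) ≈ 0.027609
Gain = 20 log₁₀(0.027609) ≈ -31.18 dB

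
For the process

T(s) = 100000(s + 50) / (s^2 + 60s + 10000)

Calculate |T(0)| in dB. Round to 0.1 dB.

54.0 dB

T(0) = 100000·50 / 10000 = 500
20 log₁₀(500) ≈ 53.98 dB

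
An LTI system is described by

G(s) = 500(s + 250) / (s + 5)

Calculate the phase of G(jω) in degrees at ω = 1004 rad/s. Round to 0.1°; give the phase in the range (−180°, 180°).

-13.7°

At s = jω = j1004:
zero (s+250): 250 + j1004 → |·| = √(250²+1004²) = √1070516 ≈ 1034.7, ∠ = arctan(1004/250) ≈ 76.02°
pole (s+5): 5 + j1004 → |·| = √(5²+1004²) = √1008041 ≈ 1004, ∠ = arctan(1004/5) ≈ 89.71°
∠G = 76.02° − 89.71° = -13.69°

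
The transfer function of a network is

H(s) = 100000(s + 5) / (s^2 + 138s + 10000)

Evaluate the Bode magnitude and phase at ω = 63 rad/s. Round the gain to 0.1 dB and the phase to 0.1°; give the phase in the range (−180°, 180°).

At s = jω = j63:
zero (s+5): 5 + j63 → |·| = √(5²+63²) = √3994 ≈ 63.198, ∠ = arctan(63/5) ≈ 85.46°
quadratic: (j63)² + 138·j63 + 10000 = 6031 + j8694 → |·| ≈ 10581, ∠ ≈ 55.25°
|H| = 100000 · 63.198 / 10581 ≈ 597.28
Gain = 20 log₁₀(597.28) ≈ 55.52 dB
∠H = 85.46° − 55.25° = 30.21°

55.5 dB, 30.2°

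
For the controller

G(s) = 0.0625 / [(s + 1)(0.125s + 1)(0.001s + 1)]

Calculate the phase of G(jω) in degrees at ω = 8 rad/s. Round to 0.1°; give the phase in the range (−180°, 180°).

At ω = 8 rad/s:
pole (1 + j8·1) = 1 + j8 → |·| ≈ 8.0623, ∠ ≈ 82.87°
pole (1 + j8·0.125) = 1 + j1 → |·| ≈ 1.4142, ∠ ≈ 45.00°
pole (1 + j8·0.001) = 1 + j0.008 → |·| ≈ 1, ∠ ≈ 0.46°
∠G = (0°) − (82.87° + 45.00° + 0.46°) = -128.33°

-128.3°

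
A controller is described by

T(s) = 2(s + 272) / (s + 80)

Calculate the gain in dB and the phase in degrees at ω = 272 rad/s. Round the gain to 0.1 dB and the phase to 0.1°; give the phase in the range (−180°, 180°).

At s = jω = j272:
zero (s+272): 272 + j272 → |·| = √(272²+272²) = √147968 ≈ 384.67, ∠ = arctan(272/272) ≈ 45.00°
pole (s+80): 80 + j272 → |·| = √(80²+272²) = √80384 ≈ 283.52, ∠ = arctan(272/80) ≈ 73.61°
|T| = 2 · 384.67 / 283.52 ≈ 2.7135
Gain = 20 log₁₀(2.7135) ≈ 8.67 dB
∠T = 45.00° − 73.61° = -28.61°

8.7 dB, -28.6°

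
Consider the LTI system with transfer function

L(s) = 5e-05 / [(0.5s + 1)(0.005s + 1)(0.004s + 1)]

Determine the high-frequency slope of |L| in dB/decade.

-60 dB/decade

Each pole contributes −20 dB/decade at high frequency; each zero contributes +20 dB/decade.
Net: 0 zero(s) − 3 pole(s) → -60 dB/decade.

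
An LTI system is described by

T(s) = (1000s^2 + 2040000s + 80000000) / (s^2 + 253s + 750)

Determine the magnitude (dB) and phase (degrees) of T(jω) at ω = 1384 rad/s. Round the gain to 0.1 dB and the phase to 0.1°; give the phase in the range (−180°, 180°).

64.8 dB, -46.6°

Substitute s = j1384:
Numerator: 1000(j1384)^2 + 2040000(j1384) + 80000000 = -1835456000 + j2823360000
Denominator: (j1384)^2 + 253(j1384) + 750 = -1914706 + j350152
|N| = √(1835456000² + 2823360000²) ≈ 3.3675e+09, ∠N ≈ 123.03°
|D| = √(1914706² + 350152²) ≈ 1.9465e+06, ∠D ≈ 169.64°
|T| = 3.3675e+09 / 1.9465e+06 ≈ 1730
Gain = 20 log₁₀(1730) ≈ 64.76 dB
∠T = 123.03° − 169.64° = -46.61°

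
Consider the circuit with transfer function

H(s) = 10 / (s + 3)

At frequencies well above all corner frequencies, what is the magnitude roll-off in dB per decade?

Each pole contributes −20 dB/decade at high frequency; each zero contributes +20 dB/decade.
Net: 0 zero(s) − 1 pole(s) → -20 dB/decade.

-20 dB/decade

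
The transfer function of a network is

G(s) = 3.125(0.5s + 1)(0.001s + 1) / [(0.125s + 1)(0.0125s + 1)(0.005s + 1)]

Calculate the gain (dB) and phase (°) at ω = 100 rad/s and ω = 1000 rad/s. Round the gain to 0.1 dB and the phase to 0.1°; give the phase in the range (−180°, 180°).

ω = 100: 16.9 dB, -68.8°; ω = 1000: -11.2 dB, -118.8°

At ω = 100 rad/s:
zero (1 + j100·0.5) = 1 + j50 → |·| ≈ 50.01, ∠ ≈ 88.85°
zero (1 + j100·0.001) = 1 + j0.1 → |·| ≈ 1.005, ∠ ≈ 5.71°
pole (1 + j100·0.125) = 1 + j12.5 → |·| ≈ 12.54, ∠ ≈ 85.43°
pole (1 + j100·0.0125) = 1 + j1.25 → |·| ≈ 1.6008, ∠ ≈ 51.34°
pole (1 + j100·0.005) = 1 + j0.5 → |·| ≈ 1.118, ∠ ≈ 26.57°
|G| = 3.125 · 50.01 · 1.005 / (12.54 · 1.6008 · 1.118) ≈ 6.9984
Gain = 20 log₁₀(6.9984) ≈ 16.90 dB
∠G = (88.85° + 5.71°) − (85.43° + 51.34° + 26.57°) = -68.78°

At ω = 1000 rad/s:
zero (1 + j1000·0.5) = 1 + j500 → |·| ≈ 500, ∠ ≈ 89.89°
zero (1 + j1000·0.001) = 1 + j1 → |·| ≈ 1.4142, ∠ ≈ 45.00°
pole (1 + j1000·0.125) = 1 + j125 → |·| ≈ 125, ∠ ≈ 89.54°
pole (1 + j1000·0.0125) = 1 + j12.5 → |·| ≈ 12.54, ∠ ≈ 85.43°
pole (1 + j1000·0.005) = 1 + j5 → |·| ≈ 5.099, ∠ ≈ 78.69°
|G| = 3.125 · 500 · 1.4142 / (125 · 12.54 · 5.099) ≈ 0.27646
Gain = 20 log₁₀(0.27646) ≈ -11.17 dB
∠G = (89.89° + 45.00°) − (89.54° + 85.43° + 78.69°) = -118.77°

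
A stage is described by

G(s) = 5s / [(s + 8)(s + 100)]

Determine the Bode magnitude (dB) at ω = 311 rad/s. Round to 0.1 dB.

At s = jω = j311:
zero at origin: s = j311 → |·| = 311, ∠ = 90.00°
pole (s+8): 8 + j311 → |·| = √(8²+311²) = √96785 ≈ 311.1, ∠ = arctan(311/8) ≈ 88.53°
pole (s+100): 100 + j311 → |·| = √(100²+311²) = √106721 ≈ 326.68, ∠ = arctan(311/100) ≈ 72.18°
|G| = 5 · 311 / 1.0163e+05 ≈ 0.015301
Gain = 20 log₁₀(0.015301) ≈ -36.31 dB

-36.3 dB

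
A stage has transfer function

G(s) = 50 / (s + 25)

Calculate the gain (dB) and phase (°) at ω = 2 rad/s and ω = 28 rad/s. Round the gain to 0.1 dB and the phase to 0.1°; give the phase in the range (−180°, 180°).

Substitute s = j2:
Numerator: 50 = 50 + j0
Denominator: (j2) + 25 = 25 + j2
|N| = √(50² + 0²) ≈ 50, ∠N ≈ 0.00°
|D| = √(25² + 2²) ≈ 25.08, ∠D ≈ 4.57°
|G| = 50 / 25.08 ≈ 1.9936
Gain = 20 log₁₀(1.9936) ≈ 5.99 dB
∠G = 0.00° − 4.57° = -4.57°

Substitute s = j28:
Numerator: 50 = 50 + j0
Denominator: (j28) + 25 = 25 + j28
|N| = √(50² + 0²) ≈ 50, ∠N ≈ 0.00°
|D| = √(25² + 28²) ≈ 37.537, ∠D ≈ 48.24°
|G| = 50 / 37.537 ≈ 1.332
Gain = 20 log₁₀(1.332) ≈ 2.49 dB
∠G = 0.00° − 48.24° = -48.24°

ω = 2: 6.0 dB, -4.6°; ω = 28: 2.5 dB, -48.2°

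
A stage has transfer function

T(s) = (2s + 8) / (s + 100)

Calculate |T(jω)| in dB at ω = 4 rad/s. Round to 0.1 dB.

-18.9 dB

Substitute s = j4:
Numerator: 2(j4) + 8 = 8 + j8
Denominator: (j4) + 100 = 100 + j4
|N| = √(8² + 8²) ≈ 11.314, ∠N ≈ 45.00°
|D| = √(100² + 4²) ≈ 100.08, ∠D ≈ 2.29°
|T| = 11.314 / 100.08 ≈ 0.11305
Gain = 20 log₁₀(0.11305) ≈ -18.93 dB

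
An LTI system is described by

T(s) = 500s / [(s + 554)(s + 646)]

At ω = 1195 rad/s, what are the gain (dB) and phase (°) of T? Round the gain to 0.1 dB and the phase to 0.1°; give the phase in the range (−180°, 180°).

At s = jω = j1195:
zero at origin: s = j1195 → |·| = 1195, ∠ = 90.00°
pole (s+554): 554 + j1195 → |·| = √(554²+1195²) = √1734941 ≈ 1317.2, ∠ = arctan(1195/554) ≈ 65.13°
pole (s+646): 646 + j1195 → |·| = √(646²+1195²) = √1845341 ≈ 1358.4, ∠ = arctan(1195/646) ≈ 61.60°
|T| = 500 · 1195 / 1.7893e+06 ≈ 0.33393
Gain = 20 log₁₀(0.33393) ≈ -9.53 dB
∠T = 90.00° − 126.73° = -36.73°

-9.5 dB, -36.7°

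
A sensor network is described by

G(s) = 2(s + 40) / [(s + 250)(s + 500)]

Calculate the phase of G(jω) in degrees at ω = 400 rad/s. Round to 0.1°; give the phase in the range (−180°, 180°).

-12.4°

At s = jω = j400:
zero (s+40): 40 + j400 → |·| = √(40²+400²) = √161600 ≈ 402, ∠ = arctan(400/40) ≈ 84.29°
pole (s+250): 250 + j400 → |·| = √(250²+400²) = √222500 ≈ 471.7, ∠ = arctan(400/250) ≈ 57.99°
pole (s+500): 500 + j400 → |·| = √(500²+400²) = √410000 ≈ 640.31, ∠ = arctan(400/500) ≈ 38.66°
∠G = 84.29° − 96.65° = -12.36°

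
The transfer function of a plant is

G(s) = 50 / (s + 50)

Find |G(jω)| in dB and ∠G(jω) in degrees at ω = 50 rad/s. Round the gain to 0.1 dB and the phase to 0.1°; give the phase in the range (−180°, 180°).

-3.0 dB, -45.0°

Substitute s = j50:
Numerator: 50 = 50 + j0
Denominator: (j50) + 50 = 50 + j50
|N| = √(50² + 0²) ≈ 50, ∠N ≈ 0.00°
|D| = √(50² + 50²) ≈ 70.711, ∠D ≈ 45.00°
|G| = 50 / 70.711 ≈ 0.7071
Gain = 20 log₁₀(0.7071) ≈ -3.01 dB
∠G = 0.00° − 45.00° = -45.00°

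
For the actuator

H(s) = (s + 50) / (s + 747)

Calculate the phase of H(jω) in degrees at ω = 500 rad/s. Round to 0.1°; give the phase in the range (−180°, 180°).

50.5°

At s = jω = j500:
zero (s+50): 50 + j500 → |·| = √(50²+500²) = √252500 ≈ 502.49, ∠ = arctan(500/50) ≈ 84.29°
pole (s+747): 747 + j500 → |·| = √(747²+500²) = √808009 ≈ 898.89, ∠ = arctan(500/747) ≈ 33.80°
∠H = 84.29° − 33.80° = 50.49°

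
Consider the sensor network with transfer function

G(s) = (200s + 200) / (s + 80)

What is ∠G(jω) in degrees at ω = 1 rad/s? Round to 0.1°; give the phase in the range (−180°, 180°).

Substitute s = j1:
Numerator: 200(j1) + 200 = 200 + j200
Denominator: (j1) + 80 = 80 + j1
|N| = √(200² + 200²) ≈ 282.84, ∠N ≈ 45.00°
|D| = √(80² + 1²) ≈ 80.006, ∠D ≈ 0.72°
∠G = 45.00° − 0.72° = 44.28°

44.3°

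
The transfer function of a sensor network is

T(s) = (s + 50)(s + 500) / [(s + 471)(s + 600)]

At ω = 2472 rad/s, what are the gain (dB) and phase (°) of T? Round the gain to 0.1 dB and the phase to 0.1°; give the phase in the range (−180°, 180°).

At s = jω = j2472:
zero (s+50): 50 + j2472 → |·| = √(50²+2472²) = √6113284 ≈ 2472.5, ∠ = arctan(2472/50) ≈ 88.84°
zero (s+500): 500 + j2472 → |·| = √(500²+2472²) = √6360784 ≈ 2522.1, ∠ = arctan(2472/500) ≈ 78.57°
pole (s+471): 471 + j2472 → |·| = √(471²+2472²) = √6332625 ≈ 2516.5, ∠ = arctan(2472/471) ≈ 79.21°
pole (s+600): 600 + j2472 → |·| = √(600²+2472²) = √6470784 ≈ 2543.8, ∠ = arctan(2472/600) ≈ 76.36°
|T| = 1 · 6.2359e+06 / 6.4015e+06 ≈ 0.97413
Gain = 20 log₁₀(0.97413) ≈ -0.23 dB
∠T = 167.41° − 155.57° = 11.84°

-0.2 dB, 11.8°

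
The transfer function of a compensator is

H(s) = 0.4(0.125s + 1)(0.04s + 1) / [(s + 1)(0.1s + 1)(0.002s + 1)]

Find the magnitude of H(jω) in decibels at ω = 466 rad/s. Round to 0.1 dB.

-36.7 dB

At ω = 466 rad/s:
zero (1 + j466·0.125) = 1 + j58.25 → |·| ≈ 58.259, ∠ ≈ 89.02°
zero (1 + j466·0.04) = 1 + j18.64 → |·| ≈ 18.667, ∠ ≈ 86.93°
pole (1 + j466·1) = 1 + j466 → |·| ≈ 466, ∠ ≈ 89.88°
pole (1 + j466·0.1) = 1 + j46.6 → |·| ≈ 46.611, ∠ ≈ 88.77°
pole (1 + j466·0.002) = 1 + j0.932 → |·| ≈ 1.367, ∠ ≈ 42.98°
|H| = 0.4 · 58.259 · 18.667 / (466 · 46.611 · 1.367) ≈ 0.014651
Gain = 20 log₁₀(0.014651) ≈ -36.68 dB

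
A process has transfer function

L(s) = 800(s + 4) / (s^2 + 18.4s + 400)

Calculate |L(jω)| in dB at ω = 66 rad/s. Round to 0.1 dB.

At s = jω = j66:
zero (s+4): 4 + j66 → |·| = √(4²+66²) = √4372 ≈ 66.121, ∠ = arctan(66/4) ≈ 86.53°
quadratic: (j66)² + 18.4·j66 + 400 = -3956 + j1214.4 → |·| ≈ 4138.2, ∠ ≈ 162.93°
|L| = 800 · 66.121 / 4138.2 ≈ 12.783
Gain = 20 log₁₀(12.783) ≈ 22.13 dB

22.1 dB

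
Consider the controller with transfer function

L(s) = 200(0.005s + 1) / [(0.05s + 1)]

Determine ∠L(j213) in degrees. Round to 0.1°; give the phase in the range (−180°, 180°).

-37.8°

At ω = 213 rad/s:
zero (1 + j213·0.005) = 1 + j1.065 → |·| ≈ 1.4609, ∠ ≈ 46.80°
pole (1 + j213·0.05) = 1 + j10.65 → |·| ≈ 10.697, ∠ ≈ 84.64°
∠L = (46.80°) − (84.64°) = -37.84°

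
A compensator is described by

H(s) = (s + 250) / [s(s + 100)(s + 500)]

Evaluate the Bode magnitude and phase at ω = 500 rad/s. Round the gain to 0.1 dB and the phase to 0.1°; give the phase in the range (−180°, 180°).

At s = jω = j500:
zero (s+250): 250 + j500 → |·| = √(250²+500²) = √312500 ≈ 559.02, ∠ = arctan(500/250) ≈ 63.43°
pole (s+100): 100 + j500 → |·| = √(100²+500²) = √260000 ≈ 509.9, ∠ = arctan(500/100) ≈ 78.69°
pole (s+500): 500 + j500 → |·| = √(500²+500²) = √500000 ≈ 707.11, ∠ = arctan(500/500) ≈ 45.00°
pole at origin: |s| = 500, ∠ = 90.00° (in denominator)
|H| = 1 · 559.02 / 1.8028e+08 ≈ 3.1008e-06
Gain = 20 log₁₀(3.1008e-06) ≈ -110.17 dB
∠H = 63.43° − 213.69° = -150.26°

-110.2 dB, -150.3°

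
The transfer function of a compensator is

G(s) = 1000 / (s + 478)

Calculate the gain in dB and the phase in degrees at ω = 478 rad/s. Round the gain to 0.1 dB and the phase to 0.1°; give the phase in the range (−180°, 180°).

3.4 dB, -45.0°

At s = jω = j478:
pole (s+478): 478 + j478 → |·| = √(478²+478²) = √456968 ≈ 675.99, ∠ = arctan(478/478) ≈ 45.00°
|G| = 1000 / 675.99 ≈ 1.4793
Gain = 20 log₁₀(1.4793) ≈ 3.40 dB
∠G = 0.00° − 45.00° = -45.00°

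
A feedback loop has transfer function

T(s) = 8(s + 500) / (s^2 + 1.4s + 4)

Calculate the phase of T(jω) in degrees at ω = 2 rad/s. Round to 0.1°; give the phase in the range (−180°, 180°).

-89.8°

At s = jω = j2:
zero (s+500): 500 + j2 → |·| = √(500²+2²) = √250004 ≈ 500, ∠ = arctan(2/500) ≈ 0.23°
quadratic: (j2)² + 1.4·j2 + 4 = 0 + j2.8 → |·| ≈ 2.8, ∠ ≈ 90.00°
∠T = 0.23° − 90.00° = -89.77°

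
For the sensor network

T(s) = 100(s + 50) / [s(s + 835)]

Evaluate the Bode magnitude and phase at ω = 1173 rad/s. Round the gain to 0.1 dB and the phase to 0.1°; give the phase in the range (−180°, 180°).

At s = jω = j1173:
zero (s+50): 50 + j1173 → |·| = √(50²+1173²) = √1378429 ≈ 1174.1, ∠ = arctan(1173/50) ≈ 87.56°
pole (s+835): 835 + j1173 → |·| = √(835²+1173²) = √2073154 ≈ 1439.8, ∠ = arctan(1173/835) ≈ 54.55°
pole at origin: |s| = 1173, ∠ = 90.00° (in denominator)
|T| = 100 · 1174.1 / 1.6889e+06 ≈ 0.069519
Gain = 20 log₁₀(0.069519) ≈ -23.16 dB
∠T = 87.56° − 144.55° = -56.99°

-23.2 dB, -57.0°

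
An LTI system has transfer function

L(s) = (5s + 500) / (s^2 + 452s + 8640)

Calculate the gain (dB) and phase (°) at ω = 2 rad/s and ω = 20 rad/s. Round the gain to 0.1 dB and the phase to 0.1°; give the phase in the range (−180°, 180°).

Substitute s = j2:
Numerator: 5(j2) + 500 = 500 + j10
Denominator: (j2)^2 + 452(j2) + 8640 = 8636 + j904
|N| = √(500² + 10²) ≈ 500.1, ∠N ≈ 1.15°
|D| = √(8636² + 904²) ≈ 8683.2, ∠D ≈ 5.98°
|L| = 500.1 / 8683.2 ≈ 0.057594
Gain = 20 log₁₀(0.057594) ≈ -24.79 dB
∠L = 1.15° − 5.98° = -4.83°

Substitute s = j20:
Numerator: 5(j20) + 500 = 500 + j100
Denominator: (j20)^2 + 452(j20) + 8640 = 8240 + j9040
|N| = √(500² + 100²) ≈ 509.9, ∠N ≈ 11.31°
|D| = √(8240² + 9040²) ≈ 12232, ∠D ≈ 47.65°
|L| = 509.9 / 12232 ≈ 0.041686
Gain = 20 log₁₀(0.041686) ≈ -27.60 dB
∠L = 11.31° − 47.65° = -36.34°

ω = 2: -24.8 dB, -4.8°; ω = 20: -27.6 dB, -36.3°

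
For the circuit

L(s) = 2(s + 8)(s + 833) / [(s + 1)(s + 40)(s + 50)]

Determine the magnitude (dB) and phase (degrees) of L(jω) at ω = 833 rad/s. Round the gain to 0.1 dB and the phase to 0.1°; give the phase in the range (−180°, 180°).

-49.4 dB, -129.3°

At s = jω = j833:
zero (s+8): 8 + j833 → |·| = √(8²+833²) = √693953 ≈ 833.04, ∠ = arctan(833/8) ≈ 89.45°
zero (s+833): 833 + j833 → |·| = √(833²+833²) = √1387778 ≈ 1178, ∠ = arctan(833/833) ≈ 45.00°
pole (s+1): 1 + j833 → |·| = √(1²+833²) = √693890 ≈ 833, ∠ = arctan(833/1) ≈ 89.93°
pole (s+40): 40 + j833 → |·| = √(40²+833²) = √695489 ≈ 833.96, ∠ = arctan(833/40) ≈ 87.25°
pole (s+50): 50 + j833 → |·| = √(50²+833²) = √696389 ≈ 834.5, ∠ = arctan(833/50) ≈ 86.56°
|L| = 2 · 9.8132e+05 / 5.7972e+08 ≈ 0.0033855
Gain = 20 log₁₀(0.0033855) ≈ -49.41 dB
∠L = 134.45° − 263.74° = -129.29°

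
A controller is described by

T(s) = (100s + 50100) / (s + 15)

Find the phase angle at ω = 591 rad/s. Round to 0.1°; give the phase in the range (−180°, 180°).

Substitute s = j591:
Numerator: 100(j591) + 50100 = 50100 + j59100
Denominator: (j591) + 15 = 15 + j591
|N| = √(50100² + 59100²) ≈ 77478, ∠N ≈ 49.71°
|D| = √(15² + 591²) ≈ 591.19, ∠D ≈ 88.55°
∠T = 49.71° − 88.55° = -38.84°

-38.8°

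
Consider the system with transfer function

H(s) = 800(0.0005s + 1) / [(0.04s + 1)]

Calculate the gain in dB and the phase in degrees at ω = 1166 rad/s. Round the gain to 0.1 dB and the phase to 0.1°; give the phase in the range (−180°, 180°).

26.0 dB, -58.5°

At ω = 1166 rad/s:
zero (1 + j1166·0.0005) = 1 + j0.583 → |·| ≈ 1.1575, ∠ ≈ 30.24°
pole (1 + j1166·0.04) = 1 + j46.64 → |·| ≈ 46.651, ∠ ≈ 88.77°
|H| = 800 · 1.1575 / (46.651) ≈ 19.85
Gain = 20 log₁₀(19.85) ≈ 25.96 dB
∠H = (30.24°) − (88.77°) = -58.53°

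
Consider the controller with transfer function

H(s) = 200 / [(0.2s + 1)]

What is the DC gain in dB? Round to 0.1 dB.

H(0) = 200 · 1 / 1 = 200
20 log₁₀(200) ≈ 46.02 dB

46.0 dB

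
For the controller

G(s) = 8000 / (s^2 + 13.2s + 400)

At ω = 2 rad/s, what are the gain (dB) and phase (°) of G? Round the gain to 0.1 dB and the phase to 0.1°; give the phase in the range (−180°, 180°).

26.1 dB, -3.8°

At s = jω = j2:
quadratic: (j2)² + 13.2·j2 + 400 = 396 + j26.4 → |·| ≈ 396.88, ∠ ≈ 3.81°
|G| = 8000 / 396.88 ≈ 20.157
Gain = 20 log₁₀(20.157) ≈ 26.09 dB
∠G = 0.00° − 3.81° = -3.81°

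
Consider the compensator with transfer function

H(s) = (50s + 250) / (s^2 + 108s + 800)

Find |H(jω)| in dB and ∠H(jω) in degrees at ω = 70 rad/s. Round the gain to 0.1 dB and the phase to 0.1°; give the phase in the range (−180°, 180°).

-7.8 dB, -32.6°

Substitute s = j70:
Numerator: 50(j70) + 250 = 250 + j3500
Denominator: (j70)^2 + 108(j70) + 800 = -4100 + j7560
|N| = √(250² + 3500²) ≈ 3508.9, ∠N ≈ 85.91°
|D| = √(4100² + 7560²) ≈ 8600.2, ∠D ≈ 118.47°
|H| = 3508.9 / 8600.2 ≈ 0.408
Gain = 20 log₁₀(0.408) ≈ -7.79 dB
∠H = 85.91° − 118.47° = -32.56°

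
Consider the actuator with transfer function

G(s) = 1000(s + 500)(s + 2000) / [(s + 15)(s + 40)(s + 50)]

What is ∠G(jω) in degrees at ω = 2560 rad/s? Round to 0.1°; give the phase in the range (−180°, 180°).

-136.7°

At s = jω = j2560:
zero (s+500): 500 + j2560 → |·| = √(500²+2560²) = √6803600 ≈ 2608.4, ∠ = arctan(2560/500) ≈ 78.95°
zero (s+2000): 2000 + j2560 → |·| = √(2000²+2560²) = √10553600 ≈ 3248.6, ∠ = arctan(2560/2000) ≈ 52.00°
pole (s+15): 15 + j2560 → |·| = √(15²+2560²) = √6553825 ≈ 2560, ∠ = arctan(2560/15) ≈ 89.66°
pole (s+40): 40 + j2560 → |·| = √(40²+2560²) = √6555200 ≈ 2560.3, ∠ = arctan(2560/40) ≈ 89.10°
pole (s+50): 50 + j2560 → |·| = √(50²+2560²) = √6556100 ≈ 2560.5, ∠ = arctan(2560/50) ≈ 88.88°
∠G = 130.95° − 267.64° = -136.69°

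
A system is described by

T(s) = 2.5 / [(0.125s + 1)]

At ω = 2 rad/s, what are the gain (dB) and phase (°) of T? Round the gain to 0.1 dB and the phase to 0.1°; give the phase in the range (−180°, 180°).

7.7 dB, -14.0°

At ω = 2 rad/s:
pole (1 + j2·0.125) = 1 + j0.25 → |·| ≈ 1.0308, ∠ ≈ 14.04°
|T| = 2.5 · 1 / (1.0308) ≈ 2.4253
Gain = 20 log₁₀(2.4253) ≈ 7.70 dB
∠T = (0°) − (14.04°) = -14.04°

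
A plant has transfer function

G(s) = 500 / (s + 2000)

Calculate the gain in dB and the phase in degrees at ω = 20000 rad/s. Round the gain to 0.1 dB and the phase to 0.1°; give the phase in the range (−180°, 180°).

At s = jω = j20000:
pole (s+2000): 2000 + j20000 → |·| = √(2000²+20000²) = √404000000 ≈ 20100, ∠ = arctan(20000/2000) ≈ 84.29°
|G| = 500 / 20100 ≈ 0.024876
Gain = 20 log₁₀(0.024876) ≈ -32.08 dB
∠G = 0.00° − 84.29° = -84.29°

-32.1 dB, -84.3°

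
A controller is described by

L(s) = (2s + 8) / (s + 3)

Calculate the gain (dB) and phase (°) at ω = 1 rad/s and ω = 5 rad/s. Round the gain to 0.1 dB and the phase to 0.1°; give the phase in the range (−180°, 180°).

ω = 1: 8.3 dB, -4.4°; ω = 5: 6.8 dB, -7.7°

Substitute s = j1:
Numerator: 2(j1) + 8 = 8 + j2
Denominator: (j1) + 3 = 3 + j1
|N| = √(8² + 2²) ≈ 8.2462, ∠N ≈ 14.04°
|D| = √(3² + 1²) ≈ 3.1623, ∠D ≈ 18.43°
|L| = 8.2462 / 3.1623 ≈ 2.6077
Gain = 20 log₁₀(2.6077) ≈ 8.33 dB
∠L = 14.04° − 18.43° = -4.39°

Substitute s = j5:
Numerator: 2(j5) + 8 = 8 + j10
Denominator: (j5) + 3 = 3 + j5
|N| = √(8² + 10²) ≈ 12.806, ∠N ≈ 51.34°
|D| = √(3² + 5²) ≈ 5.831, ∠D ≈ 59.04°
|L| = 12.806 / 5.831 ≈ 2.1962
Gain = 20 log₁₀(2.1962) ≈ 6.83 dB
∠L = 51.34° − 59.04° = -7.70°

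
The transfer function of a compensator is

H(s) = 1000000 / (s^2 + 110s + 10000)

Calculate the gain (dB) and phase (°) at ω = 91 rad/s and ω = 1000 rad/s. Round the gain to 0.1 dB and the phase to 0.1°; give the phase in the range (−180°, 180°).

ω = 91: 39.9 dB, -80.3°; ω = 1000: 0.0 dB, -173.7°

At s = jω = j91:
quadratic: (j91)² + 110·j91 + 10000 = 1719 + j10010 → |·| ≈ 10157, ∠ ≈ 80.26°
|H| = 1000000 / 10157 ≈ 98.454
Gain = 20 log₁₀(98.454) ≈ 39.86 dB
∠H = 0.00° − 80.26° = -80.26°

At s = jω = j1000:
quadratic: (j1000)² + 110·j1000 + 10000 = -990000 + j110000 → |·| ≈ 9.9609e+05, ∠ ≈ 173.66°
|H| = 1000000 / 9.9609e+05 ≈ 1.0039
Gain = 20 log₁₀(1.0039) ≈ 0.03 dB
∠H = 0.00° − 173.66° = -173.66°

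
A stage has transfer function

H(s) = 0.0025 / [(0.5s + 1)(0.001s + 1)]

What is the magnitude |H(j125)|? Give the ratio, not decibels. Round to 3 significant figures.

At ω = 125 rad/s:
pole (1 + j125·0.5) = 1 + j62.5 → |·| ≈ 62.508, ∠ ≈ 89.08°
pole (1 + j125·0.001) = 1 + j0.125 → |·| ≈ 1.0078, ∠ ≈ 7.13°
|H| = 0.0025 · 1 / (62.508 · 1.0078) ≈ 3.9685e-05

3.97e-05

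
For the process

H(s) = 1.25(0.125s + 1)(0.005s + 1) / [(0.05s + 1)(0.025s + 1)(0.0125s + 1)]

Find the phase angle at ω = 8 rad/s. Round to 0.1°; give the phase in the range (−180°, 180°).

8.5°

At ω = 8 rad/s:
zero (1 + j8·0.125) = 1 + j1 → |·| ≈ 1.4142, ∠ ≈ 45.00°
zero (1 + j8·0.005) = 1 + j0.04 → |·| ≈ 1.0008, ∠ ≈ 2.29°
pole (1 + j8·0.05) = 1 + j0.4 → |·| ≈ 1.077, ∠ ≈ 21.80°
pole (1 + j8·0.025) = 1 + j0.2 → |·| ≈ 1.0198, ∠ ≈ 11.31°
pole (1 + j8·0.0125) = 1 + j0.1 → |·| ≈ 1.005, ∠ ≈ 5.71°
∠H = (45.00° + 2.29°) − (21.80° + 11.31° + 5.71°) = 8.47°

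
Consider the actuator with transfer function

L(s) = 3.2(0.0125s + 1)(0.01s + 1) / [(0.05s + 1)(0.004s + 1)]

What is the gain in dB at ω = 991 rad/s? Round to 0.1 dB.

5.8 dB

At ω = 991 rad/s:
zero (1 + j991·0.0125) = 1 + j12.3875 → |·| ≈ 12.428, ∠ ≈ 85.38°
zero (1 + j991·0.01) = 1 + j9.91 → |·| ≈ 9.9603, ∠ ≈ 84.24°
pole (1 + j991·0.05) = 1 + j49.55 → |·| ≈ 49.56, ∠ ≈ 88.84°
pole (1 + j991·0.004) = 1 + j3.964 → |·| ≈ 4.0882, ∠ ≈ 75.84°
|L| = 3.2 · 12.428 · 9.9603 / (49.56 · 4.0882) ≈ 1.9551
Gain = 20 log₁₀(1.9551) ≈ 5.82 dB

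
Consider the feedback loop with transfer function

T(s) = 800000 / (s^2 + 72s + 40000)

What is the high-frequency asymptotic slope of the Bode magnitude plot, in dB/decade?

-40 dB/decade

Each pole contributes −20 dB/decade at high frequency; each zero contributes +20 dB/decade.
Net: 0 zero(s) − 2 pole(s) → -40 dB/decade.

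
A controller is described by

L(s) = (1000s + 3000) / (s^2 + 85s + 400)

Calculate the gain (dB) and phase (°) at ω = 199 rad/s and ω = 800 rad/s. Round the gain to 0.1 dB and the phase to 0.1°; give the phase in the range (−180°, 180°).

Substitute s = j199:
Numerator: 1000(j199) + 3000 = 3000 + j199000
Denominator: (j199)^2 + 85(j199) + 400 = -39201 + j16915
|N| = √(3000² + 199000²) ≈ 1.9902e+05, ∠N ≈ 89.14°
|D| = √(39201² + 16915²) ≈ 42695, ∠D ≈ 156.66°
|L| = 1.9902e+05 / 42695 ≈ 4.6614
Gain = 20 log₁₀(4.6614) ≈ 13.37 dB
∠L = 89.14° − 156.66° = -67.52°

Substitute s = j800:
Numerator: 1000(j800) + 3000 = 3000 + j800000
Denominator: (j800)^2 + 85(j800) + 400 = -639600 + j68000
|N| = √(3000² + 800000²) ≈ 8.0001e+05, ∠N ≈ 89.79°
|D| = √(639600² + 68000²) ≈ 6.432e+05, ∠D ≈ 173.93°
|L| = 8.0001e+05 / 6.432e+05 ≈ 1.2438
Gain = 20 log₁₀(1.2438) ≈ 1.90 dB
∠L = 89.79° − 173.93° = -84.14°

ω = 199: 13.4 dB, -67.5°; ω = 800: 1.9 dB, -84.1°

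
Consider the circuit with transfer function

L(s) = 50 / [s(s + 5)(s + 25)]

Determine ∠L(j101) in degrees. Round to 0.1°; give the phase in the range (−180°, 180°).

106.7°

At s = jω = j101:
pole (s+5): 5 + j101 → |·| = √(5²+101²) = √10226 ≈ 101.12, ∠ = arctan(101/5) ≈ 87.17°
pole (s+25): 25 + j101 → |·| = √(25²+101²) = √10826 ≈ 104.05, ∠ = arctan(101/25) ≈ 76.10°
pole at origin: |s| = 101, ∠ = 90.00° (in denominator)
∠L = 0.00° − 253.27° = -253.27° ≡ 106.73° (principal value)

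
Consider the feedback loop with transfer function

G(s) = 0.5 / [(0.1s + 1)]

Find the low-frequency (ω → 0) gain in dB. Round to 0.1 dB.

-6.0 dB

G(0) = 0.5 · 1 / 1 = 0.5
20 log₁₀(0.5) ≈ -6.02 dB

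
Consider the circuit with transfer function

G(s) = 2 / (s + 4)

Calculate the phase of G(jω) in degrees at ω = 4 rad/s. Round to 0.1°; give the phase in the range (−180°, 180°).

-45.0°

Substitute s = j4:
Numerator: 2 = 2 + j0
Denominator: (j4) + 4 = 4 + j4
|N| = √(2² + 0²) ≈ 2, ∠N ≈ 0.00°
|D| = √(4² + 4²) ≈ 5.6569, ∠D ≈ 45.00°
∠G = 0.00° − 45.00° = -45.00°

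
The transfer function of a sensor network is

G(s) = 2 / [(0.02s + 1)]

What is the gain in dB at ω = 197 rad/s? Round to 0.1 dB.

-6.2 dB

At ω = 197 rad/s:
pole (1 + j197·0.02) = 1 + j3.94 → |·| ≈ 4.0649, ∠ ≈ 75.76°
|G| = 2 · 1 / (4.0649) ≈ 0.49202
Gain = 20 log₁₀(0.49202) ≈ -6.16 dB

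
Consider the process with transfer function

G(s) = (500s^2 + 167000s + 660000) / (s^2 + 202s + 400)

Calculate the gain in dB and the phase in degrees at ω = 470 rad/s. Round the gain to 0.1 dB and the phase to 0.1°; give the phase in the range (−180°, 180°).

Substitute s = j470:
Numerator: 500(j470)^2 + 167000(j470) + 660000 = -109790000 + j78490000
Denominator: (j470)^2 + 202(j470) + 400 = -220500 + j94940
|N| = √(109790000² + 78490000²) ≈ 1.3496e+08, ∠N ≈ 144.44°
|D| = √(220500² + 94940²) ≈ 2.4007e+05, ∠D ≈ 156.70°
|G| = 1.3496e+08 / 2.4007e+05 ≈ 562.17
Gain = 20 log₁₀(562.17) ≈ 55.00 dB
∠G = 144.44° − 156.70° = -12.26°

55.0 dB, -12.3°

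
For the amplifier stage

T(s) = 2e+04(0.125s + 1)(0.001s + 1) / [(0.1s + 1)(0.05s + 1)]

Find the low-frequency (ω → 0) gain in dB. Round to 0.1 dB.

T(0) = 2e+04 · 1 / 1 = 20000
20 log₁₀(20000) ≈ 86.02 dB

86.0 dB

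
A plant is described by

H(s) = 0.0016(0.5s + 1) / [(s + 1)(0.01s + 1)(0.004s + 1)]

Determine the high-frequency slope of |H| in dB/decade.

Each pole contributes −20 dB/decade at high frequency; each zero contributes +20 dB/decade.
Net: 1 zero(s) − 3 pole(s) → -40 dB/decade.

-40 dB/decade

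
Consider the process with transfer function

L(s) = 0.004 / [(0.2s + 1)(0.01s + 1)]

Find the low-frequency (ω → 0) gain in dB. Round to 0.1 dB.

L(0) = 0.004 · 1 / 1 = 0.004
20 log₁₀(0.004) ≈ -47.96 dB

-48.0 dB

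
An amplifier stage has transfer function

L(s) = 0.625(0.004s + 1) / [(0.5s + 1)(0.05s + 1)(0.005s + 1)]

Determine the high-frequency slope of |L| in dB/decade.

Each pole contributes −20 dB/decade at high frequency; each zero contributes +20 dB/decade.
Net: 1 zero(s) − 3 pole(s) → -40 dB/decade.

-40 dB/decade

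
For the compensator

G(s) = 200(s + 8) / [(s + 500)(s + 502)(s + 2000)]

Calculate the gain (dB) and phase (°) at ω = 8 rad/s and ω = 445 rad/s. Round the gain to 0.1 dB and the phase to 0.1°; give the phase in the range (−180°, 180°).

At s = jω = j8:
zero (s+8): 8 + j8 → |·| = √(8²+8²) = √128 ≈ 11.314, ∠ = arctan(8/8) ≈ 45.00°
pole (s+500): 500 + j8 → |·| = √(500²+8²) = √250064 ≈ 500.06, ∠ = arctan(8/500) ≈ 0.92°
pole (s+502): 502 + j8 → |·| = √(502²+8²) = √252068 ≈ 502.06, ∠ = arctan(8/502) ≈ 0.91°
pole (s+2000): 2000 + j8 → |·| = √(2000²+8²) = √4000064 ≈ 2000, ∠ = arctan(8/2000) ≈ 0.23°
|G| = 200 · 11.314 / 5.0212e+08 ≈ 4.5065e-06
Gain = 20 log₁₀(4.5065e-06) ≈ -106.92 dB
∠G = 45.00° − 2.06° = 42.94°

At s = jω = j445:
zero (s+8): 8 + j445 → |·| = √(8²+445²) = √198089 ≈ 445.07, ∠ = arctan(445/8) ≈ 88.97°
pole (s+500): 500 + j445 → |·| = √(500²+445²) = √448025 ≈ 669.35, ∠ = arctan(445/500) ≈ 41.67°
pole (s+502): 502 + j445 → |·| = √(502²+445²) = √450029 ≈ 670.84, ∠ = arctan(445/502) ≈ 41.56°
pole (s+2000): 2000 + j445 → |·| = √(2000²+445²) = √4198025 ≈ 2048.9, ∠ = arctan(445/2000) ≈ 12.54°
|G| = 200 · 445.07 / 9.2001e+08 ≈ 9.6753e-05
Gain = 20 log₁₀(9.6753e-05) ≈ -80.29 dB
∠G = 88.97° − 95.77° = -6.80°

ω = 8: -106.9 dB, 42.9°; ω = 445: -80.3 dB, -6.8°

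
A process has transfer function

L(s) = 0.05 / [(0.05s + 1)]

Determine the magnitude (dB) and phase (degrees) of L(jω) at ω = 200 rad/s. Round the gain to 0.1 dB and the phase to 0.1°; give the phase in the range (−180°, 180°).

-46.1 dB, -84.3°

At ω = 200 rad/s:
pole (1 + j200·0.05) = 1 + j10 → |·| ≈ 10.05, ∠ ≈ 84.29°
|L| = 0.05 · 1 / (10.05) ≈ 0.0049751
Gain = 20 log₁₀(0.0049751) ≈ -46.06 dB
∠L = (0°) − (84.29°) = -84.29°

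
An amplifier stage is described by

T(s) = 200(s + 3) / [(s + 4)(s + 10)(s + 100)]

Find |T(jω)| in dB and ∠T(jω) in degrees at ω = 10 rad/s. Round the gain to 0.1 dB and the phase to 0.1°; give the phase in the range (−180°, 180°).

-17.3 dB, -45.6°

At s = jω = j10:
zero (s+3): 3 + j10 → |·| = √(3²+10²) = √109 ≈ 10.44, ∠ = arctan(10/3) ≈ 73.30°
pole (s+4): 4 + j10 → |·| = √(4²+10²) = √116 ≈ 10.77, ∠ = arctan(10/4) ≈ 68.20°
pole (s+10): 10 + j10 → |·| = √(10²+10²) = √200 ≈ 14.142, ∠ = arctan(10/10) ≈ 45.00°
pole (s+100): 100 + j10 → |·| = √(100²+10²) = √10100 ≈ 100.5, ∠ = arctan(10/100) ≈ 5.71°
|T| = 200 · 10.44 / 15307 ≈ 0.13641
Gain = 20 log₁₀(0.13641) ≈ -17.30 dB
∠T = 73.30° − 118.91° = -45.61°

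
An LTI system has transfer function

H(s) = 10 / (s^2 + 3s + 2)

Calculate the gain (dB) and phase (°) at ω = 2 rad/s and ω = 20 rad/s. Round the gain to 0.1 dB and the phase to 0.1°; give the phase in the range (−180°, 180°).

Substitute s = j2:
Numerator: 10 = 10 + j0
Denominator: (j2)^2 + 3(j2) + 2 = -2 + j6
|N| = √(10² + 0²) ≈ 10, ∠N ≈ 0.00°
|D| = √(2² + 6²) ≈ 6.3246, ∠D ≈ 108.43°
|H| = 10 / 6.3246 ≈ 1.5811
Gain = 20 log₁₀(1.5811) ≈ 3.98 dB
∠H = 0.00° − 108.43° = -108.43°

Substitute s = j20:
Numerator: 10 = 10 + j0
Denominator: (j20)^2 + 3(j20) + 2 = -398 + j60
|N| = √(10² + 0²) ≈ 10, ∠N ≈ 0.00°
|D| = √(398² + 60²) ≈ 402.5, ∠D ≈ 171.43°
|H| = 10 / 402.5 ≈ 0.024845
Gain = 20 log₁₀(0.024845) ≈ -32.10 dB
∠H = 0.00° − 171.43° = -171.43°

ω = 2: 4.0 dB, -108.4°; ω = 20: -32.1 dB, -171.4°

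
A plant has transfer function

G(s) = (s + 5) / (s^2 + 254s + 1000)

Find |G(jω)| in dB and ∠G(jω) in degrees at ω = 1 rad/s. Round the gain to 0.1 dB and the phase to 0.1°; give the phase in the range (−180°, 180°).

Substitute s = j1:
Numerator: (j1) + 5 = 5 + j1
Denominator: (j1)^2 + 254(j1) + 1000 = 999 + j254
|N| = √(5² + 1²) ≈ 5.099, ∠N ≈ 11.31°
|D| = √(999² + 254²) ≈ 1030.8, ∠D ≈ 14.27°
|G| = 5.099 / 1030.8 ≈ 0.0049466
Gain = 20 log₁₀(0.0049466) ≈ -46.11 dB
∠G = 11.31° − 14.27° = -2.96°

-46.1 dB, -3.0°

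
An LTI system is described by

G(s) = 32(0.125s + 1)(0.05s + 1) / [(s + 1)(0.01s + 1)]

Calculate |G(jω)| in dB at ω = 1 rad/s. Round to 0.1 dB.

At ω = 1 rad/s:
zero (1 + j1·0.125) = 1 + j0.125 → |·| ≈ 1.0078, ∠ ≈ 7.13°
zero (1 + j1·0.05) = 1 + j0.05 → |·| ≈ 1.0012, ∠ ≈ 2.86°
pole (1 + j1·1) = 1 + j1 → |·| ≈ 1.4142, ∠ ≈ 45.00°
pole (1 + j1·0.01) = 1 + j0.01 → |·| ≈ 1, ∠ ≈ 0.57°
|G| = 32 · 1.0078 · 1.0012 / (1.4142 · 1) ≈ 22.831
Gain = 20 log₁₀(22.831) ≈ 27.17 dB

27.2 dB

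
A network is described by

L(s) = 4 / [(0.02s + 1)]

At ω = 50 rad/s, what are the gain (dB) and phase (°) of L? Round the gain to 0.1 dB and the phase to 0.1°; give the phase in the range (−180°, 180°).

9.0 dB, -45.0°

At ω = 50 rad/s:
pole (1 + j50·0.02) = 1 + j1 → |·| ≈ 1.4142, ∠ ≈ 45.00°
|L| = 4 · 1 / (1.4142) ≈ 2.8285
Gain = 20 log₁₀(2.8285) ≈ 9.03 dB
∠L = (0°) − (45.00°) = -45.00°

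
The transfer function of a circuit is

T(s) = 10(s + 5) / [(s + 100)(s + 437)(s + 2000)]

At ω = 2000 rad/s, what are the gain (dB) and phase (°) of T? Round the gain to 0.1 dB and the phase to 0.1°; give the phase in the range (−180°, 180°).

-115.3 dB, -120.0°

At s = jω = j2000:
zero (s+5): 5 + j2000 → |·| = √(5²+2000²) = √4000025 ≈ 2000, ∠ = arctan(2000/5) ≈ 89.86°
pole (s+100): 100 + j2000 → |·| = √(100²+2000²) = √4010000 ≈ 2002.5, ∠ = arctan(2000/100) ≈ 87.14°
pole (s+437): 437 + j2000 → |·| = √(437²+2000²) = √4190969 ≈ 2047.2, ∠ = arctan(2000/437) ≈ 77.67°
pole (s+2000): 2000 + j2000 → |·| = √(2000²+2000²) = √8000000 ≈ 2828.4, ∠ = arctan(2000/2000) ≈ 45.00°
|T| = 10 · 2000 / 1.1595e+10 ≈ 1.7249e-06
Gain = 20 log₁₀(1.7249e-06) ≈ -115.26 dB
∠T = 89.86° − 209.81° = -119.95°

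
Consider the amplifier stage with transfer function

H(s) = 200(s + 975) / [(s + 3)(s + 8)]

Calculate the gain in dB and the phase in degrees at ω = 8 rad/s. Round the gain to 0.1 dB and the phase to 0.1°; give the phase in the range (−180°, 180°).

66.1 dB, -114.0°

At s = jω = j8:
zero (s+975): 975 + j8 → |·| = √(975²+8²) = √950689 ≈ 975.03, ∠ = arctan(8/975) ≈ 0.47°
pole (s+3): 3 + j8 → |·| = √(3²+8²) = √73 ≈ 8.544, ∠ = arctan(8/3) ≈ 69.44°
pole (s+8): 8 + j8 → |·| = √(8²+8²) = √128 ≈ 11.314, ∠ = arctan(8/8) ≈ 45.00°
|H| = 200 · 975.03 / 96.667 ≈ 2017.3
Gain = 20 log₁₀(2017.3) ≈ 66.10 dB
∠H = 0.47° − 114.44° = -113.97°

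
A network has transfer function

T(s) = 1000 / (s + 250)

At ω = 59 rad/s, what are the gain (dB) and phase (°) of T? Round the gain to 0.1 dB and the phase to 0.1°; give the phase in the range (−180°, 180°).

11.8 dB, -13.3°

At s = jω = j59:
pole (s+250): 250 + j59 → |·| = √(250²+59²) = √65981 ≈ 256.87, ∠ = arctan(59/250) ≈ 13.28°
|T| = 1000 / 256.87 ≈ 3.893
Gain = 20 log₁₀(3.893) ≈ 11.81 dB
∠T = 0.00° − 13.28° = -13.28°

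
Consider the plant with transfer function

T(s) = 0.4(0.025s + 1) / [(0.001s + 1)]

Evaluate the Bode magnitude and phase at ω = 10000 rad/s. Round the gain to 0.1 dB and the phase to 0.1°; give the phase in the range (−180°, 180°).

At ω = 10000 rad/s:
zero (1 + j10000·0.025) = 1 + j250 → |·| ≈ 250, ∠ ≈ 89.77°
pole (1 + j10000·0.001) = 1 + j10 → |·| ≈ 10.05, ∠ ≈ 84.29°
|T| = 0.4 · 250 / (10.05) ≈ 9.9502
Gain = 20 log₁₀(9.9502) ≈ 19.96 dB
∠T = (89.77°) − (84.29°) = 5.48°

20.0 dB, 5.5°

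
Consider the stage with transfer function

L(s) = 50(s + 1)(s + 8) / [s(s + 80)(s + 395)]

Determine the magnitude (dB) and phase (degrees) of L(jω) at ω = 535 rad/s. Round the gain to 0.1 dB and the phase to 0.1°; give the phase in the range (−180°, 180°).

-22.6 dB, -46.0°

At s = jω = j535:
zero (s+1): 1 + j535 → |·| = √(1²+535²) = √286226 ≈ 535, ∠ = arctan(535/1) ≈ 89.89°
zero (s+8): 8 + j535 → |·| = √(8²+535²) = √286289 ≈ 535.06, ∠ = arctan(535/8) ≈ 89.14°
pole (s+80): 80 + j535 → |·| = √(80²+535²) = √292625 ≈ 540.95, ∠ = arctan(535/80) ≈ 81.50°
pole (s+395): 395 + j535 → |·| = √(395²+535²) = √442250 ≈ 665.02, ∠ = arctan(535/395) ≈ 53.56°
pole at origin: |s| = 535, ∠ = 90.00° (in denominator)
|L| = 50 · 2.8626e+05 / 1.9246e+08 ≈ 0.074369
Gain = 20 log₁₀(0.074369) ≈ -22.57 dB
∠L = 179.03° − 225.06° = -46.03°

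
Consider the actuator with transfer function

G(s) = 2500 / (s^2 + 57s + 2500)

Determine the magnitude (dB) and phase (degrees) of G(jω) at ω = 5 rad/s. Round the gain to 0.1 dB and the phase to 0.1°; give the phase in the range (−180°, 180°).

At s = jω = j5:
quadratic: (j5)² + 57·j5 + 2500 = 2475 + j285 → |·| ≈ 2491.4, ∠ ≈ 6.57°
|G| = 2500 / 2491.4 ≈ 1.0035
Gain = 20 log₁₀(1.0035) ≈ 0.03 dB
∠G = 0.00° − 6.57° = -6.57°

0.0 dB, -6.6°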